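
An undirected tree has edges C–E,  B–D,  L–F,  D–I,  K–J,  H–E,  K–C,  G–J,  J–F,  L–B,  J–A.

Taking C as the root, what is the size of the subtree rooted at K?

9

Descendants of K (including itself): K, J, G, F, A, L, B, D, I. That's 9.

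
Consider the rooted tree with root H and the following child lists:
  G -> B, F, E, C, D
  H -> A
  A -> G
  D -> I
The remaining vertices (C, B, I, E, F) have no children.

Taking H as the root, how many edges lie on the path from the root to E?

Path from H to E: H – A – G – E, which has 3 edges.

3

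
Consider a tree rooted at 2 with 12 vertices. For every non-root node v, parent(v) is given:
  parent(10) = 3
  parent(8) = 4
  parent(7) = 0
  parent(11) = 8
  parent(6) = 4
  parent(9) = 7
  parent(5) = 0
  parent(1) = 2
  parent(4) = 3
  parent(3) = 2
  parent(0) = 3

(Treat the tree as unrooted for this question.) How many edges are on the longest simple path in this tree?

Starting from 9, a farthest node is 11 at distance 6.
One longest path: 9-7-0-3-4-8-11.
So the diameter is 6.

6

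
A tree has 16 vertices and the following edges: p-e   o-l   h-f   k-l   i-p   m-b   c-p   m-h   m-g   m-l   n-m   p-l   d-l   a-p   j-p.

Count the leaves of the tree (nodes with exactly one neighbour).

12

Exactly 12 nodes have a single neighbour: a, b, c, d, e, f, g, i, j, k, n, o.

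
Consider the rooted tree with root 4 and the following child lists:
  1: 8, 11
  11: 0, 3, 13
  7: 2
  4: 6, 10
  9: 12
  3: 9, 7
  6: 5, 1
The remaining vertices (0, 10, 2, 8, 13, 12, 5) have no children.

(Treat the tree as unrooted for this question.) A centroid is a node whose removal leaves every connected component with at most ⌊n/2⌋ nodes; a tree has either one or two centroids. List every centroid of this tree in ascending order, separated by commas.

Removing 11 splits the tree into components of sizes 6, 5, 1, 1; the largest is 6 ≤ ⌊14/2⌋ = 7.
No neighbour of 11 does as well, so 11 is the unique centroid.

11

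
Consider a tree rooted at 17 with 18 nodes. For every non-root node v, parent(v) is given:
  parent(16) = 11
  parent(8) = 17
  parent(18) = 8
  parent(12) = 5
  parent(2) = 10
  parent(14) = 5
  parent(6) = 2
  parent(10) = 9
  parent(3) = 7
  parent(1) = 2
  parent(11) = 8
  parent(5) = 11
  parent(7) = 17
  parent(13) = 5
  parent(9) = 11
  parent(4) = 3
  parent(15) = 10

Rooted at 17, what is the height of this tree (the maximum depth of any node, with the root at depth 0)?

6

The longest root-to-leaf path is 17 – 8 – 11 – 9 – 10 – 2 – 6 (6 edges).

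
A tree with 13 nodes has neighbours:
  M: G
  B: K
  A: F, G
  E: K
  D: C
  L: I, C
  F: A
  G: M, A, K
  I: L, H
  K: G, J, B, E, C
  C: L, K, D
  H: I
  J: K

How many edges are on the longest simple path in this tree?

7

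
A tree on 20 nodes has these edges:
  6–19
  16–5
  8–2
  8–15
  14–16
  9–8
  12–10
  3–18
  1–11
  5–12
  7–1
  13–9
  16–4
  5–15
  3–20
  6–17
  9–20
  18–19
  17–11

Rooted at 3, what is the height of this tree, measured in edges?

4 sits deepest: 3-20-9-8-15-5-16-4 — 7 edges from the root.

7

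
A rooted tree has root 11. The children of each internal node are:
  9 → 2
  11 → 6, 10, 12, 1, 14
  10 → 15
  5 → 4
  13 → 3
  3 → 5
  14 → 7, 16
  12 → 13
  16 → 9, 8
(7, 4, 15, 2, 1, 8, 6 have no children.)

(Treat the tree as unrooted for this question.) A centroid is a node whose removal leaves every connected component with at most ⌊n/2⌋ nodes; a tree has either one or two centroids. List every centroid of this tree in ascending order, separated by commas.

11

Removing 11 splits the tree into components of sizes 6, 5, 2, 1, 1; the largest is 6 ≤ ⌊16/2⌋ = 8.
No neighbour of 11 does as well, so 11 is the unique centroid.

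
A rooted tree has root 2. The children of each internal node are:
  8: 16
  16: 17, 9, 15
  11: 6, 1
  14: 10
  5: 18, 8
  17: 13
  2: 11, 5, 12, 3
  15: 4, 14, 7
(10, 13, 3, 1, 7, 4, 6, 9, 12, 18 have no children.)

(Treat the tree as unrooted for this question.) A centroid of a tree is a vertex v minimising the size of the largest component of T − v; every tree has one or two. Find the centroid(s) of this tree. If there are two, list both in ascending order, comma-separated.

Removing 8 splits the tree into components of sizes 9, 8; the largest is 9 ≤ ⌊18/2⌋ = 9.
Its neighbour 16 also leaves a largest component of size 9, so both are centroids.

8, 16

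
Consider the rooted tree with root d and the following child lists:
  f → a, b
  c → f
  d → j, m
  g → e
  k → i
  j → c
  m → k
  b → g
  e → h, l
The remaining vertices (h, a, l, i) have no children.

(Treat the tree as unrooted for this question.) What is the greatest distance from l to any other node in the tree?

10

The node farthest from l is i, via l – e – g – b – f – c – j – d – m – k – i — 10 edges.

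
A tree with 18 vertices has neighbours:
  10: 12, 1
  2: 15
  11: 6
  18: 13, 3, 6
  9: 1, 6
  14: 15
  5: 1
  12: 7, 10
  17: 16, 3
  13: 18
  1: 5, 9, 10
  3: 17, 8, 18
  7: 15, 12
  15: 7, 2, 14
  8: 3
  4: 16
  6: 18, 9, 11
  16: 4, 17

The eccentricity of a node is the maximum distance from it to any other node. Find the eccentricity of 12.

9

Distances from 12 peak at 9, attained at 4.
12 – 10 – 1 – 9 – 6 – 18 – 3 – 17 – 16 – 4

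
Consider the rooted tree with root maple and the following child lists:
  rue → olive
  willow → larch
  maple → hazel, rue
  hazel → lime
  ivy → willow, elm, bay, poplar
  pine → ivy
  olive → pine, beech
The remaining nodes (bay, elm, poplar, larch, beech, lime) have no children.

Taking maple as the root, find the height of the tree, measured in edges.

The longest root-to-leaf path is maple–rue–olive–pine–ivy–willow–larch (6 edges).

6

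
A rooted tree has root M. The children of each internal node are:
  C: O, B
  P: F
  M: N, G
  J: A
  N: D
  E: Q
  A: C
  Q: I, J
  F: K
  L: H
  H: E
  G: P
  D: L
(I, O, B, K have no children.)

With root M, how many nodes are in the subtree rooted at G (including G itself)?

Descendants of G (including itself): G, P, F, K. That's 4.

4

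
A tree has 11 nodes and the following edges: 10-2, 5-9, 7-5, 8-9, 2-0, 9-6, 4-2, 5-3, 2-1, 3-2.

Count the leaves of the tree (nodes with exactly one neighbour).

7

Exactly 7 nodes have a single neighbour: 0, 1, 4, 6, 7, 8, 10.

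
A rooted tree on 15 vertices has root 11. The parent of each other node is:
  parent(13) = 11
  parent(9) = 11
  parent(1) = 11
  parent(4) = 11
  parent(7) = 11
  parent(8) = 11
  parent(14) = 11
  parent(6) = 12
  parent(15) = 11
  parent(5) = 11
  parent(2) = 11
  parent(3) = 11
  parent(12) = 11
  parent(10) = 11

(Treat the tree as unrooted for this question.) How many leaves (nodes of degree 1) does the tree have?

13

Exactly 13 nodes have a single neighbour: 1, 2, 3, 4, 5, 6, 7, 8, 9, 10, 13, 14, 15.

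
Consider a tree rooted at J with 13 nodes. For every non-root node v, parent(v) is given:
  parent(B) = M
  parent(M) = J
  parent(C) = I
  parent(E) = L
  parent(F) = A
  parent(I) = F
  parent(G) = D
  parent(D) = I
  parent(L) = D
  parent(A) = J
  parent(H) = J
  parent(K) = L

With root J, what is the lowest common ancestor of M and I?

M's ancestor chain is M, J and I's is I, F, A, J; they first meet at J.

J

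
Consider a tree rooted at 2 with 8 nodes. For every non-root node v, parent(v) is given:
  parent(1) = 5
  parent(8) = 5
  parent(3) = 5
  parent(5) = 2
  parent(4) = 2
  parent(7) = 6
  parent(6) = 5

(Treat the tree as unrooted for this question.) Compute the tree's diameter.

BFS from 4 reaches 7 last, at distance 4; BFS from 7 confirms no node is farther.
Path: 4 - 2 - 5 - 6 - 7.

4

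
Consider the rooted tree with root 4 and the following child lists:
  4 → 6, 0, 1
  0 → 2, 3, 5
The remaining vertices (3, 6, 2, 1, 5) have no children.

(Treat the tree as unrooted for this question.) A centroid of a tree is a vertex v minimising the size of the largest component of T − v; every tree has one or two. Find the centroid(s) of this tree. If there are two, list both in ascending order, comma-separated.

0

Removing 0 splits the tree into components of sizes 3, 1, 1, 1; the largest is 3 ≤ ⌊7/2⌋ = 3.
Every other node leaves some component of size > 3, so the centroid is unique.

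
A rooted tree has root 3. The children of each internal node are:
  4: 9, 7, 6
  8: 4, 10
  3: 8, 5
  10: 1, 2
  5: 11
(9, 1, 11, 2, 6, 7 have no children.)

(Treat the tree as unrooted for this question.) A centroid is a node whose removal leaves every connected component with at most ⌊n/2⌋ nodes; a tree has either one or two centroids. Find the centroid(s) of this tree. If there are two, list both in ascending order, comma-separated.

8

Removing 8 splits the tree into components of sizes 4, 3, 3; the largest is 4 ≤ ⌊11/2⌋ = 5.
Every other node leaves some component of size > 5, so the centroid is unique.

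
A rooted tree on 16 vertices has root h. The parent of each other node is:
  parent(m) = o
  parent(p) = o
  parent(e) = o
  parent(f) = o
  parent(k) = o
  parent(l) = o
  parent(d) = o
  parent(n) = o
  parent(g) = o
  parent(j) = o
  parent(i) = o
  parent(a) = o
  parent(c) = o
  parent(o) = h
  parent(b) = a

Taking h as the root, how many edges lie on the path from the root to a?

2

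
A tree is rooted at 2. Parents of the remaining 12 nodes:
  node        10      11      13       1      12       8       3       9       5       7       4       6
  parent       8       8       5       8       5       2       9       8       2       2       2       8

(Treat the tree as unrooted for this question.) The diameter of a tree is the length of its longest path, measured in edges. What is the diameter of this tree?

BFS from 13 reaches 3 last, at distance 5; BFS from 3 confirms no node is farther.
Path: 13 – 5 – 2 – 8 – 9 – 3.

5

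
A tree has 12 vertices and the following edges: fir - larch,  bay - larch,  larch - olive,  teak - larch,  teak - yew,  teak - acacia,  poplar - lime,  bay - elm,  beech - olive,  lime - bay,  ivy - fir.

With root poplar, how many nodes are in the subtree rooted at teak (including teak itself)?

The subtree rooted at teak contains: teak, yew, acacia — 3 nodes.

3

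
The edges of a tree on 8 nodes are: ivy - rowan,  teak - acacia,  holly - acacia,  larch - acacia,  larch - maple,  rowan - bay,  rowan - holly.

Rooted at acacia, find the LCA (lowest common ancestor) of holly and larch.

holly's ancestor chain is holly, acacia and larch's is larch, acacia; they first meet at acacia.

acacia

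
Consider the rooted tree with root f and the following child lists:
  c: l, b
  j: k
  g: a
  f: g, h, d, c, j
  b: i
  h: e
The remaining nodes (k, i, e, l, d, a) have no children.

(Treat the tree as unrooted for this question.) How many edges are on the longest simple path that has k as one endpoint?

5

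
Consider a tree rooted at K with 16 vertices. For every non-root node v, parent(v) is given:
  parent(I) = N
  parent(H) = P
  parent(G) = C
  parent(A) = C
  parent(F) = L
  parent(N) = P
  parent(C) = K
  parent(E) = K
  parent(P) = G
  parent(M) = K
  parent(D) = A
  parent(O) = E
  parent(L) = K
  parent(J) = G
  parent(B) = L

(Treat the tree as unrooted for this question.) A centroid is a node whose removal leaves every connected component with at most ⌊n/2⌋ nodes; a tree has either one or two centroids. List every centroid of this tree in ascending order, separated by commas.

C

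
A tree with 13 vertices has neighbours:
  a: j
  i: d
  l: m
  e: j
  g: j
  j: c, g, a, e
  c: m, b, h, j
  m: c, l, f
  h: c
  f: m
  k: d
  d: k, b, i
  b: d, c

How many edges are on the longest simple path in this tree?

5

Starting from k, a farthest node is a at distance 5.
One longest path: k - d - b - c - j - a.
So the diameter is 5.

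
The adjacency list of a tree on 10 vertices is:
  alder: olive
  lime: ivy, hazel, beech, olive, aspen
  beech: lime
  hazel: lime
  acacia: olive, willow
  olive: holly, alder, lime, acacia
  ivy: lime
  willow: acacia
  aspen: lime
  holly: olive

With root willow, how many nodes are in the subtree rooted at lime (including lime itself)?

5

Descendants of lime (including itself): lime, aspen, beech, hazel, ivy. That's 5.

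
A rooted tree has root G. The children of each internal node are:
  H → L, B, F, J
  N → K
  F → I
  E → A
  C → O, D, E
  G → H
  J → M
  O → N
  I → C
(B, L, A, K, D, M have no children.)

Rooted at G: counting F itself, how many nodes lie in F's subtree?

9

F's subtree: {F, I, C, E, D, O, A, N, K}, size 9.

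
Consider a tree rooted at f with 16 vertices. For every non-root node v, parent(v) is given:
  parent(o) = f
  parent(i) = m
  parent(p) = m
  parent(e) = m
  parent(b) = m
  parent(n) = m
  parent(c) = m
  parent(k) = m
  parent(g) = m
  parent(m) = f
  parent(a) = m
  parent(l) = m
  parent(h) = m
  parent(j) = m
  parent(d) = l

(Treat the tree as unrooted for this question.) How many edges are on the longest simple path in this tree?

BFS from d reaches o last, at distance 4; BFS from o confirms no node is farther.
Path: d – l – m – f – o.

4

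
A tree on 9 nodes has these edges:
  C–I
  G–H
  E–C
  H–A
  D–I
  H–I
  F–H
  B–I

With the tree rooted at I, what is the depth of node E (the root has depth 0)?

2

I – C – E — 2 edges.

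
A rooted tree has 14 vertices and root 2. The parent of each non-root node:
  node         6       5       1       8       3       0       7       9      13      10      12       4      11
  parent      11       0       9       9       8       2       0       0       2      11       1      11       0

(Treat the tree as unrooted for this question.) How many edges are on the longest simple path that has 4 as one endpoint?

5

The node farthest from 4 is 12 (3 also at distance 5), via 4 – 11 – 0 – 9 – 1 – 12 — 5 edges.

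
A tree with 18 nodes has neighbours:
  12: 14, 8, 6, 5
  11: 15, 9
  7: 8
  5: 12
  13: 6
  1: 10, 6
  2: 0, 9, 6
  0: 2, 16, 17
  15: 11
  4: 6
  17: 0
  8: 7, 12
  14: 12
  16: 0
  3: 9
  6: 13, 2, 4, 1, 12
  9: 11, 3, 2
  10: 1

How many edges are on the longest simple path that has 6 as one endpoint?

4

Distances from 6 peak at 4, attained at 15.
6 – 2 – 9 – 11 – 15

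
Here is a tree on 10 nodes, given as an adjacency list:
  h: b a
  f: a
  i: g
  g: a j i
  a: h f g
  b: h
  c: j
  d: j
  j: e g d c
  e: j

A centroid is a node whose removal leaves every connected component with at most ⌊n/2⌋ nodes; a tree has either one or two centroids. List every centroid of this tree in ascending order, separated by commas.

g

Removing g splits the tree into components of sizes 4, 4, 1; the largest is 4 ≤ ⌊10/2⌋ = 5.
No neighbour of g does as well, so g is the unique centroid.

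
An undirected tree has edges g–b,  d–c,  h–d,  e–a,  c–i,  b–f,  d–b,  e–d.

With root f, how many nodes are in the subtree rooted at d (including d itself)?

The subtree rooted at d contains: d, c, e, h, i, a — 6 nodes.

6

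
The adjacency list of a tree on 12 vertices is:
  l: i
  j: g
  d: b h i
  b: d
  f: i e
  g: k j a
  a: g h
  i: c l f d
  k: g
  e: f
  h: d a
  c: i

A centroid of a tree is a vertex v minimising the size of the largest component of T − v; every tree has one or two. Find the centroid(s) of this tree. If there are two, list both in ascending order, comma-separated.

Delete d: the remaining components have sizes 5, 5, 1. Max 5 ≤ 6, so d is a centroid.
No neighbour of d does as well, so d is the unique centroid.

d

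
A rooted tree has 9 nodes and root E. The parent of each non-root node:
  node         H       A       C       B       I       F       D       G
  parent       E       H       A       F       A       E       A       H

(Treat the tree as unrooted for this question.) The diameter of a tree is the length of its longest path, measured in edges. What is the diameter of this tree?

Starting from B, a farthest node is I at distance 5.
One longest path: B-F-E-H-A-I.
So the diameter is 5.

5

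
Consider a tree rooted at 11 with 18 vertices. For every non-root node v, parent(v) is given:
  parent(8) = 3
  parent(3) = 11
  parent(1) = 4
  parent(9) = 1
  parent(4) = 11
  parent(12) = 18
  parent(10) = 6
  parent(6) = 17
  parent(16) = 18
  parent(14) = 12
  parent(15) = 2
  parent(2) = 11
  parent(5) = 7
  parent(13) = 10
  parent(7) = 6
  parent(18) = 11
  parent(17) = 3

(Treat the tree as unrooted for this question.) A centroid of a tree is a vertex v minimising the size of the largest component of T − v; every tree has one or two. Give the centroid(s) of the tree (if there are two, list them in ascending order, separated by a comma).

11

If 11 is removed the pieces have sizes 8, 4, 3, 2, all ≤ ⌊18/2⌋ = 9.
No neighbour of 11 does as well, so 11 is the unique centroid.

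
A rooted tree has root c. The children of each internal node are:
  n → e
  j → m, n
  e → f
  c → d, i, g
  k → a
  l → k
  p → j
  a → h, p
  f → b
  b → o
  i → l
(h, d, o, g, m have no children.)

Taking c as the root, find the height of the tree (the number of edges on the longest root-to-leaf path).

11

o sits deepest: c – i – l – k – a – p – j – n – e – f – b – o — 11 edges from the root.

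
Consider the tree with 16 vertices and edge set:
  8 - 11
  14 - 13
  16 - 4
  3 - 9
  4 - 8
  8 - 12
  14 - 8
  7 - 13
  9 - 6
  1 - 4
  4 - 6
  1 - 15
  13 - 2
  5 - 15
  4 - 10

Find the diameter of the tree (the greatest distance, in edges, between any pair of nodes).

Starting from 2, a farthest node is 5 at distance 7.
One longest path: 2–13–14–8–4–1–15–5.
So the diameter is 7.

7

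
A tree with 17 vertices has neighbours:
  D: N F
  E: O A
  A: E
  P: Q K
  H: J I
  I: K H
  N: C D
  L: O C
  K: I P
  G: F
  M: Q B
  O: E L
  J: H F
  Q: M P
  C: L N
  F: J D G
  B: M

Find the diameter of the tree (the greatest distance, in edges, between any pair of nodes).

15

Starting from A, a farthest node is B at distance 15.
One longest path: A-E-O-L-C-N-D-F-J-H-I-K-P-Q-M-B.
So the diameter is 15.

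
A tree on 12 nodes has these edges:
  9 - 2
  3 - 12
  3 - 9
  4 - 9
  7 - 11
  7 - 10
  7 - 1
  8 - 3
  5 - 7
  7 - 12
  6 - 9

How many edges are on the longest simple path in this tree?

5

A longest path is 5-7-12-3-9-2, with 5 edges.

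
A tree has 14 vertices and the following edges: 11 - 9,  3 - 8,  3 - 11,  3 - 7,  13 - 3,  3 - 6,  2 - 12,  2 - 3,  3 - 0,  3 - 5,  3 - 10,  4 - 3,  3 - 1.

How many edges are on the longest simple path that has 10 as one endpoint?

Distances from 10 peak at 3, attained at 12 (9 also at distance 3).
10-3-2-12

3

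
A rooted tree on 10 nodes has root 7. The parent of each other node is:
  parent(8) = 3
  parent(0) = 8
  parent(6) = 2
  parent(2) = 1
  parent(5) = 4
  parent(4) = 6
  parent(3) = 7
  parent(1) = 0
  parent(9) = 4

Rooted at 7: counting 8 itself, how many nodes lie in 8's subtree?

Descendants of 8 (including itself): 8, 0, 1, 2, 6, 4, 5, 9. That's 8.

8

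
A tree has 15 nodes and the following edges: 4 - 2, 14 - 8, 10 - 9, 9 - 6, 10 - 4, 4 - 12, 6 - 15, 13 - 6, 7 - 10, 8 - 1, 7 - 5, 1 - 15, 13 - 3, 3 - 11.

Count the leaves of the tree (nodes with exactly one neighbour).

Exactly 5 nodes have a single neighbour: 2, 5, 11, 12, 14.

5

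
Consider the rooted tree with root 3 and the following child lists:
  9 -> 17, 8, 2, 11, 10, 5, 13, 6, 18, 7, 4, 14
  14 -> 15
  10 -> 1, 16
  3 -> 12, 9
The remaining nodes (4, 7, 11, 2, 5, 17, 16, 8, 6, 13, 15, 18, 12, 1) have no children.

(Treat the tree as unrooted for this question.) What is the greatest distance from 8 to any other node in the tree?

3

A farthest node from 8 is 12 (16, 15, 1 also at distance 3).
The path 8-9-3-12 has 3 edges.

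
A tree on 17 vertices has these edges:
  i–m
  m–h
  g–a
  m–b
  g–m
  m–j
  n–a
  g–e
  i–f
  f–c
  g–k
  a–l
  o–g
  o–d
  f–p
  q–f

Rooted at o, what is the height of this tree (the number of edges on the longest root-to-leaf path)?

A deepest node is p, reached by o–g–m–i–f–p.
That path has 5 edges, so the height is 5.

5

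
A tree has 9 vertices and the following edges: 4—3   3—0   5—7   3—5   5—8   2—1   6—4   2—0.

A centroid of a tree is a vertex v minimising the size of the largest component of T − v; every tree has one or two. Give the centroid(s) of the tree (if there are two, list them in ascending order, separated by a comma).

3

Removing 3 splits the tree into components of sizes 3, 3, 2; the largest is 3 ≤ ⌊9/2⌋ = 4.
Every other node leaves some component of size > 4, so the centroid is unique.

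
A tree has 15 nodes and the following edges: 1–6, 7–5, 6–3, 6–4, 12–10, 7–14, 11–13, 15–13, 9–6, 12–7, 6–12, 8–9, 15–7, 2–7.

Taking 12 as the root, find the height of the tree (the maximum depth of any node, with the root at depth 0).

11 sits deepest: 12–7–15–13–11 — 4 edges from the root.

4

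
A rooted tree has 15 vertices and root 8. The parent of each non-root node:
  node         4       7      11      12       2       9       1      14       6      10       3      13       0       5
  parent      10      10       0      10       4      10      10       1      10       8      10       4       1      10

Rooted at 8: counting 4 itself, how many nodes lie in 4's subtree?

The subtree rooted at 4 contains: 4, 2, 13 — 3 nodes.

3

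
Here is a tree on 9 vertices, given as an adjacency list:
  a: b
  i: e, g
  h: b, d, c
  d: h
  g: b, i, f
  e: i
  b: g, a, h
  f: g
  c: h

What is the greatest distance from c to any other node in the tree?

5

A farthest node from c is e.
The path c–h–b–g–i–e has 5 edges.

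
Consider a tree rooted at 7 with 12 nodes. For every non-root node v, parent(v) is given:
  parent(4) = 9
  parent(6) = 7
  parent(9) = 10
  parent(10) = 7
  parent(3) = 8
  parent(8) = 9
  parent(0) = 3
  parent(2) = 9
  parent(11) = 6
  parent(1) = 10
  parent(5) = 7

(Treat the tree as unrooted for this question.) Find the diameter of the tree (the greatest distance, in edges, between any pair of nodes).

7

A longest path is 0 – 3 – 8 – 9 – 10 – 7 – 6 – 11, with 7 edges.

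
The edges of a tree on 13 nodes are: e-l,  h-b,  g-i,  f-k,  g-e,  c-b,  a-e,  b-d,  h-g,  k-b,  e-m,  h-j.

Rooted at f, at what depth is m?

Climbing from m to the root: m → e → g → h → b → k → f. That's 6 steps.

6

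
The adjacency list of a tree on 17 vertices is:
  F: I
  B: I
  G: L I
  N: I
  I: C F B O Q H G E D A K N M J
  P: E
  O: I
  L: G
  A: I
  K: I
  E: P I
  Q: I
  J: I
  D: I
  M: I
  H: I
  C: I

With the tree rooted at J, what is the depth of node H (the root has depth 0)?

Climbing from H to the root: H – I – J. That's 2 steps.

2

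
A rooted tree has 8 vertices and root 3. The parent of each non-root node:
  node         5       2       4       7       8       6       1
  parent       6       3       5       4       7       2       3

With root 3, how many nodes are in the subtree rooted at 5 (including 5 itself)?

The subtree rooted at 5 contains: 5, 4, 7, 8 — 4 nodes.

4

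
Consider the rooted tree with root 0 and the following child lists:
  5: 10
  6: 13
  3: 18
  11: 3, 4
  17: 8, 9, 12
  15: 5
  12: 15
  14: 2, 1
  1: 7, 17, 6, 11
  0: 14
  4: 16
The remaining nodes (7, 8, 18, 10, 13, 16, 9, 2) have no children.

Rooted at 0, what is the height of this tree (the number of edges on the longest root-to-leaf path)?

A deepest node is 10, reached by 0-14-1-17-12-15-5-10.
That path has 7 edges, so the height is 7.

7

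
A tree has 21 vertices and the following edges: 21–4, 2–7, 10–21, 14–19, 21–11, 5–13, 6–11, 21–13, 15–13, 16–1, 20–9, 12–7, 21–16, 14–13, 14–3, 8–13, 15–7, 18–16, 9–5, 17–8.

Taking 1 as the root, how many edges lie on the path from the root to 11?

1 → 16 → 21 → 11 — 3 edges.

3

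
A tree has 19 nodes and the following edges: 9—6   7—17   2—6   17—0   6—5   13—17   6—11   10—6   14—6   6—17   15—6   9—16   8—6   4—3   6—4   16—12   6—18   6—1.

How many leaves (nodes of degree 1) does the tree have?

14

Exactly 14 nodes have a single neighbour: 0, 1, 2, 3, 5, 7, 8, 10, 11, 12, 13, 14, 15, 18.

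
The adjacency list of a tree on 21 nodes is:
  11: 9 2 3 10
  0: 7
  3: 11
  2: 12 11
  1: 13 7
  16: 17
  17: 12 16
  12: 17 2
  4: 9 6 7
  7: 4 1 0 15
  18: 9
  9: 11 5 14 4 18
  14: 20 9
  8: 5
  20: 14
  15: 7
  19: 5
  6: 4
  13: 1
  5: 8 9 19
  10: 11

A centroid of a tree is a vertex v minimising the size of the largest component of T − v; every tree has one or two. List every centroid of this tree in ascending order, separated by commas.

Removing 9 splits the tree into components of sizes 7, 7, 3, 2, 1; the largest is 7 ≤ ⌊21/2⌋ = 10.
Every other node leaves some component of size > 10, so the centroid is unique.

9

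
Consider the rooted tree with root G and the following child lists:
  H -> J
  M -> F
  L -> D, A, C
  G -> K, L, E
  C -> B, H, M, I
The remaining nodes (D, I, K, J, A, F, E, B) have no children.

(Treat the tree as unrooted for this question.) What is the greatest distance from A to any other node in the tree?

4

A farthest node from A is F (J also at distance 4).
The path A-L-C-M-F has 4 edges.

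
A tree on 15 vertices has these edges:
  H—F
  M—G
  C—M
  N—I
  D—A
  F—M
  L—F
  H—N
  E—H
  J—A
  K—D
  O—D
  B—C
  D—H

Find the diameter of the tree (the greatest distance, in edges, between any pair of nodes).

A longest path is J - A - D - H - F - M - C - B, with 7 edges.

7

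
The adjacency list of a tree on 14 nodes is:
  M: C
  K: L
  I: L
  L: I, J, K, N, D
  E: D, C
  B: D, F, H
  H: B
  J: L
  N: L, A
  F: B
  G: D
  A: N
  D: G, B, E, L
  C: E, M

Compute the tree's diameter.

A longest path is A–N–L–D–E–C–M, with 6 edges.

6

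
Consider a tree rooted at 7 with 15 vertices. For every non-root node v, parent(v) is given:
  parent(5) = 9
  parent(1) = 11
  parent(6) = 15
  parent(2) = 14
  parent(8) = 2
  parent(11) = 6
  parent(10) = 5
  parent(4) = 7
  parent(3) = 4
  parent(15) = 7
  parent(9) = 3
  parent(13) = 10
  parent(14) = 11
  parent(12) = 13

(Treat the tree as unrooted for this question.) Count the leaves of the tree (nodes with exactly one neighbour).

3

Exactly 3 nodes have a single neighbour: 1, 8, 12.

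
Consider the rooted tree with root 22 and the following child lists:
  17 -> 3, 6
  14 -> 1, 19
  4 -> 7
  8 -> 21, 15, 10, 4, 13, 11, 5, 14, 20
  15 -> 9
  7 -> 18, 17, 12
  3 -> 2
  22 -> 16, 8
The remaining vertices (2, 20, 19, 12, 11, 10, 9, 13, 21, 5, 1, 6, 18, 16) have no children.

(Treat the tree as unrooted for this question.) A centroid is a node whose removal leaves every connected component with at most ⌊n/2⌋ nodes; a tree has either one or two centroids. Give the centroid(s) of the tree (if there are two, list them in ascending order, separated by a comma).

Delete 8: the remaining components have sizes 8, 3, 2, 2, 1, 1, 1, 1, 1, 1. Max 8 ≤ 11, so 8 is a centroid.
No neighbour of 8 does as well, so 8 is the unique centroid.

8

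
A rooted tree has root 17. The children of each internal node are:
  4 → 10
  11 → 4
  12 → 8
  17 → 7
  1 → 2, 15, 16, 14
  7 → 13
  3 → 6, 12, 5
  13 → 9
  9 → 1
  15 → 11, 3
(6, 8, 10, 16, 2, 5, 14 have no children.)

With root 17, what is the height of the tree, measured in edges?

8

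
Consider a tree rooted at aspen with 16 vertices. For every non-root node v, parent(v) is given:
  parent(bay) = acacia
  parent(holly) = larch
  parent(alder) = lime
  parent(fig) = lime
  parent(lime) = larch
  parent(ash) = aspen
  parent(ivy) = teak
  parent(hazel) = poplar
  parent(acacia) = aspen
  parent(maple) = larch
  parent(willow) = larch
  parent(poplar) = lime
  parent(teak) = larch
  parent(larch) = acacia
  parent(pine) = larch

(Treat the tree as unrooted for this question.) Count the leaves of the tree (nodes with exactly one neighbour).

Degree-1 nodes: alder, ash, bay, fig, hazel, holly, ivy, maple, pine, willow — 10 of them.

10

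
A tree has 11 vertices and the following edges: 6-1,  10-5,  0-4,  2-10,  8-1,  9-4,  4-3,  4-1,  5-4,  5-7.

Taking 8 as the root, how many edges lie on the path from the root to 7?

Climbing from 7 to the root: 7 → 5 → 4 → 1 → 8. That's 4 steps.

4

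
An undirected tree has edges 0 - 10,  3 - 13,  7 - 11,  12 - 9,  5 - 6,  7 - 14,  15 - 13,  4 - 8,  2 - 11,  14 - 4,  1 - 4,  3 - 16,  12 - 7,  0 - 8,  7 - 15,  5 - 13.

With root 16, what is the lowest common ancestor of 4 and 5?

13

Path 4→root: 4 14 7 15 13 3 16; path 5→root: 5 13 3 16.
First common node: 13.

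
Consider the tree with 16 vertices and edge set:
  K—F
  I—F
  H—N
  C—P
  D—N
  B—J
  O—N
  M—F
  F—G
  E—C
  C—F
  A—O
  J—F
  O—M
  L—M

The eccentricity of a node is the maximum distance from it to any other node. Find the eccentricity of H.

The node farthest from H is B (P, E also at distance 6), via H-N-O-M-F-J-B — 6 edges.

6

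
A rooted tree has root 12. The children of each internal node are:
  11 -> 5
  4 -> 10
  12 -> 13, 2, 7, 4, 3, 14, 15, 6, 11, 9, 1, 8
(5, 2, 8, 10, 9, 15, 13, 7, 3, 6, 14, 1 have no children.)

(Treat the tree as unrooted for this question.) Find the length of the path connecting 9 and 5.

Walking from 9: 9 - 12 - 11 - 5. Length 3.

3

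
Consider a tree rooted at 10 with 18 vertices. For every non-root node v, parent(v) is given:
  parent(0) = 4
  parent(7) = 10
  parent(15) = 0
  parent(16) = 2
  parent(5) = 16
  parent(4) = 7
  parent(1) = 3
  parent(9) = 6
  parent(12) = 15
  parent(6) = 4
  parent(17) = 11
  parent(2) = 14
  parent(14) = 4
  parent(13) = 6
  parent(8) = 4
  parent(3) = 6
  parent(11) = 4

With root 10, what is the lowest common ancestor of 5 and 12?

4

Path 5→root: 5 16 2 14 4 7 10; path 12→root: 12 15 0 4 7 10.
First common node: 4.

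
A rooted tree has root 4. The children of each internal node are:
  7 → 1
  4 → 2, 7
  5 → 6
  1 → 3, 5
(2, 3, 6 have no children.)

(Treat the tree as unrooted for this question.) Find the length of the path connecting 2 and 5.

4

Walking from 2: 2–4–7–1–5. Length 4.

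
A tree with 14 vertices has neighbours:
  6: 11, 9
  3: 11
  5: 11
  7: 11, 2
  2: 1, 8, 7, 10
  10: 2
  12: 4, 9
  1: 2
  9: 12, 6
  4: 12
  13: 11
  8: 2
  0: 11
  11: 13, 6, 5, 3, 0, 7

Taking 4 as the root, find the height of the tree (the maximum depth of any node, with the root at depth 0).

7

The longest root-to-leaf path is 4–12–9–6–11–7–2–8 (7 edges).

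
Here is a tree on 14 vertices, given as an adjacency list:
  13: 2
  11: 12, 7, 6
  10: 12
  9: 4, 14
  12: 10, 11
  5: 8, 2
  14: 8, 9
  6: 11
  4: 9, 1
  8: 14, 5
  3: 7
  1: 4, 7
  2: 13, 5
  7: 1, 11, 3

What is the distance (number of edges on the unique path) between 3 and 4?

3 - 7 - 1 - 4: 3 edges.

3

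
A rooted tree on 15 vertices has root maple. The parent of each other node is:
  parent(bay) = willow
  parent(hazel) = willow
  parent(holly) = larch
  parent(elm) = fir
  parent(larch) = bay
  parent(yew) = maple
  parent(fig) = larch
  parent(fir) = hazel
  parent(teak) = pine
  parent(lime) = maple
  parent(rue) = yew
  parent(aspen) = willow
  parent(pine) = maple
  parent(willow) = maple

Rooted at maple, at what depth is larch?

Path from maple to larch: maple – willow – bay – larch, which has 3 edges.

3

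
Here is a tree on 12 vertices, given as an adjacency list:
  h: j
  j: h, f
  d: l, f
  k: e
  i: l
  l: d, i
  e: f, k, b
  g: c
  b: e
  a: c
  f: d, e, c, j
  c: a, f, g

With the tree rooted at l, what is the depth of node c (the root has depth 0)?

3

l – d – f – c — 3 edges.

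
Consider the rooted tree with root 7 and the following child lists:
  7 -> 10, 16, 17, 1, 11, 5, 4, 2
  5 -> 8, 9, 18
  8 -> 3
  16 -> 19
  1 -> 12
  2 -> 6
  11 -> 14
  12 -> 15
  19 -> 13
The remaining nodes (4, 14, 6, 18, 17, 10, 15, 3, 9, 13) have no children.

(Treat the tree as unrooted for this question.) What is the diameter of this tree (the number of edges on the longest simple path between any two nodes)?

6

Starting from 15, a farthest node is 3 at distance 6.
One longest path: 15 – 12 – 1 – 7 – 5 – 8 – 3.
So the diameter is 6.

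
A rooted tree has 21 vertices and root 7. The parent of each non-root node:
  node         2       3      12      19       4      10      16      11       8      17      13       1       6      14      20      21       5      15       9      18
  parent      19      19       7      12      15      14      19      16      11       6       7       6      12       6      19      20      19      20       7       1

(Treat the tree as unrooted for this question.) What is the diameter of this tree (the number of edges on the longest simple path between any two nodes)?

BFS from 18 reaches 4 last, at distance 7; BFS from 4 confirms no node is farther.
Path: 18 – 1 – 6 – 12 – 19 – 20 – 15 – 4.

7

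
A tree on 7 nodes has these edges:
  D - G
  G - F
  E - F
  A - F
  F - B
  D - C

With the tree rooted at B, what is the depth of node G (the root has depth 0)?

2

B–F–G — 2 edges.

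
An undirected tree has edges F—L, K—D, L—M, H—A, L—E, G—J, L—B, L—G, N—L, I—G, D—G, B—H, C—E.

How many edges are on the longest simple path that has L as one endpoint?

3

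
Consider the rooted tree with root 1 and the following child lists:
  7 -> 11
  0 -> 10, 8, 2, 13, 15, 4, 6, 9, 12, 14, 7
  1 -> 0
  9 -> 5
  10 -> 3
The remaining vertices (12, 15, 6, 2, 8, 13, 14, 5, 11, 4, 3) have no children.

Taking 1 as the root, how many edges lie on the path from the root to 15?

2

1 – 0 – 15 — 2 edges.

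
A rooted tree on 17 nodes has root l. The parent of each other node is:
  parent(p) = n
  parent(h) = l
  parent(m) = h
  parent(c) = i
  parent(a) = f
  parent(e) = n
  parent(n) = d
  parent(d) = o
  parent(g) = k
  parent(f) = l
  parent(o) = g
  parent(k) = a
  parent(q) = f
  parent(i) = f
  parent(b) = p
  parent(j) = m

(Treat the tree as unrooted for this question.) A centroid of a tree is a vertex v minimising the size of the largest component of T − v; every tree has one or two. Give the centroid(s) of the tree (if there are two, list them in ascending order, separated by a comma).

Removing a splits the tree into components of sizes 8, 8; the largest is 8 ≤ ⌊17/2⌋ = 8.
No neighbour of a does as well, so a is the unique centroid.

a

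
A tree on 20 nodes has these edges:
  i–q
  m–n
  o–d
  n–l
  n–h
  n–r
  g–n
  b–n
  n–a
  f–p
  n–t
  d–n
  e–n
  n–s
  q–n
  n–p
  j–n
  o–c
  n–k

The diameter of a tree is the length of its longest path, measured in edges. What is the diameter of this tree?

5

A longest path is c - o - d - n - p - f, with 5 edges.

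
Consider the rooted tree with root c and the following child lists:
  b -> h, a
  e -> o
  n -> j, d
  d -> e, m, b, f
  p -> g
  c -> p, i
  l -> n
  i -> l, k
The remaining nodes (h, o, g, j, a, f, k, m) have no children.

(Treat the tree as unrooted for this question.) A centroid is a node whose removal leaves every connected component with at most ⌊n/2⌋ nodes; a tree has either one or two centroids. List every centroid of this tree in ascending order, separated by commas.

If n is removed the pieces have sizes 8, 6, 1, all ≤ ⌊16/2⌋ = 8.
d is adjacent to n and is also a centroid (the largest component after removing it is likewise 8).

d, n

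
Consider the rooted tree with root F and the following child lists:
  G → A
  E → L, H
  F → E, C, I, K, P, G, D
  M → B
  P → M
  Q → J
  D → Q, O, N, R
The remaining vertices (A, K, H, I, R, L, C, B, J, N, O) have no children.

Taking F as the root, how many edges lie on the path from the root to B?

F–P–M–B — 3 edges.

3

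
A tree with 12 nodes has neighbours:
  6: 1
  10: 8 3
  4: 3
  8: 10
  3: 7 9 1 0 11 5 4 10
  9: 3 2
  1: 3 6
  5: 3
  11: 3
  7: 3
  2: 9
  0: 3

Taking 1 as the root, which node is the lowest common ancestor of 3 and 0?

3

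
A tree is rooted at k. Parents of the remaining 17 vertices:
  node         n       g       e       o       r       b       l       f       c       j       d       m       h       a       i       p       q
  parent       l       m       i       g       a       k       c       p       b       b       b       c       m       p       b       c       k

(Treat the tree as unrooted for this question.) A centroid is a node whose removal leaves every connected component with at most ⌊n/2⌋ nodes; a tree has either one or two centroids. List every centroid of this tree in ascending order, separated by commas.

c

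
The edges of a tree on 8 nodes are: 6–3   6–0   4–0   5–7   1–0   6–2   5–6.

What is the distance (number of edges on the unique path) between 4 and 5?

4 - 0 - 6 - 5: 3 edges.

3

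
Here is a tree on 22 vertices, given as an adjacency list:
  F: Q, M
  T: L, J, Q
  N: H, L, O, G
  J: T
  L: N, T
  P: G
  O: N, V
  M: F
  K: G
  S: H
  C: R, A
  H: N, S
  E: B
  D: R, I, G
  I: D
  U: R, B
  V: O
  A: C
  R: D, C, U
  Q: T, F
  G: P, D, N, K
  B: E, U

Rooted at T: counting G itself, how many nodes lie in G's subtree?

Descendants of G (including itself): G, D, K, P, R, I, C, U, A, B, E. That's 11.

11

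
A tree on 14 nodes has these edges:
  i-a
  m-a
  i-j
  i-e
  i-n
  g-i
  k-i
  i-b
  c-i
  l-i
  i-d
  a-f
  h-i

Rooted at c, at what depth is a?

Climbing from a to the root: a – i – c. That's 2 steps.

2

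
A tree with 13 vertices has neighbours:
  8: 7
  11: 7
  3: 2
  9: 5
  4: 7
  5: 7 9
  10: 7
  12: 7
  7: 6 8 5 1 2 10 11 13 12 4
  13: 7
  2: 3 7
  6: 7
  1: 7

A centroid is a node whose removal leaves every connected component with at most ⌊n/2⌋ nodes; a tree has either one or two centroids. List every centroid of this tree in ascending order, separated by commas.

Delete 7: the remaining components have sizes 2, 2, 1, 1, 1, 1, 1, 1, 1, 1. Max 2 ≤ 6, so 7 is a centroid.
Every other node leaves some component of size > 6, so the centroid is unique.

7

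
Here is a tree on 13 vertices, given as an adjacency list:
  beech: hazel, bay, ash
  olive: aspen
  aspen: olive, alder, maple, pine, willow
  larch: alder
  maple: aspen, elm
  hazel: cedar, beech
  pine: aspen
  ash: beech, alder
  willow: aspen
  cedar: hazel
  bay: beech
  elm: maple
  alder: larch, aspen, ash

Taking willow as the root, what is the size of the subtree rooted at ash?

Descendants of ash (including itself): ash, beech, bay, hazel, cedar. That's 5.

5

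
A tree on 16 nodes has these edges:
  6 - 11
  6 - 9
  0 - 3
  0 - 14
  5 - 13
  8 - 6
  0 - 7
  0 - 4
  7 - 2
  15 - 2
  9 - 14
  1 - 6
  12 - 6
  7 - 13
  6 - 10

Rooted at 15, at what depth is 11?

Climbing from 11 to the root: 11 – 6 – 9 – 14 – 0 – 7 – 2 – 15. That's 7 steps.

7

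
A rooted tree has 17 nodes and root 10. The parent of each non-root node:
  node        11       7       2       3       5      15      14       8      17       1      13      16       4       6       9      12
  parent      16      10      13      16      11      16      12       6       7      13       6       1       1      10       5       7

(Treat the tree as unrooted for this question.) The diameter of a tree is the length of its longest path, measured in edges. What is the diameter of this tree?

Starting from 14, a farthest node is 9 at distance 10.
One longest path: 14-12-7-10-6-13-1-16-11-5-9.
So the diameter is 10.

10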